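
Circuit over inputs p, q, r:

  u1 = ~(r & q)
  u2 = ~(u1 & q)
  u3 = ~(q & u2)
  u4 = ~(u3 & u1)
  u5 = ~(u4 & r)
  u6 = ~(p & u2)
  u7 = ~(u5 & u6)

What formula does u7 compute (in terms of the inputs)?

u1 = ~(r & q)
u2 = ~(u1 & q) = ~((~(r & q)) & q)
u3 = ~(q & u2) = ~(q & (~((~(r & q)) & q)))
u4 = ~(u3 & u1) = ~((~(q & (~((~(r & q)) & q)))) & (~(r & q)))
u5 = ~(u4 & r) = ~((~((~(q & (~((~(r & q)) & q)))) & (~(r & q)))) & r)
u6 = ~(p & u2) = ~(p & (~((~(r & q)) & q)))
u7 = ~(u5 & u6) = ~((~((~((~(q & (~((~(r & q)) & q)))) & (~(r & q)))) & r)) & (~(p & (~((~(r & q)) & q)))))

~((~((~((~(q & (~((~(r & q)) & q)))) & (~(r & q)))) & r)) & (~(p & (~((~(r & q)) & q)))))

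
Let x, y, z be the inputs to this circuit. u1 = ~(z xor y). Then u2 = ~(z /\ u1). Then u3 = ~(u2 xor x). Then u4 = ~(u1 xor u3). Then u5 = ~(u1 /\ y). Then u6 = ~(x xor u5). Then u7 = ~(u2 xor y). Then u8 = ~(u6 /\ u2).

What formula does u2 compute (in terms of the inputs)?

~(z /\ (~(z xor y)))

u1 = ~(z xor y)
u2 = ~(z /\ u1) = ~(z /\ (~(z xor y)))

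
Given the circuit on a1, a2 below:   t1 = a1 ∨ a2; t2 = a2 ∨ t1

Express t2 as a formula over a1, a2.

a2 ∨ (a1 ∨ a2)

t1 = a1 ∨ a2
t2 = a2 ∨ t1 = a2 ∨ (a1 ∨ a2)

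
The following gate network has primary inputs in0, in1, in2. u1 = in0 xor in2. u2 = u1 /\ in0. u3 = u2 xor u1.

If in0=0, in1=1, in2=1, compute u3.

u1 = 0 xor 1 = 1
u2 = 1 /\ 0 = 0
u3 = 0 xor 1 = 1

1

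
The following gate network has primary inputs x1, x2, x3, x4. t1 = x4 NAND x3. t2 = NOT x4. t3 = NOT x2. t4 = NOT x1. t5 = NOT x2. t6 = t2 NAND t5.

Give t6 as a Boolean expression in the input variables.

t2 = NOT x4
t5 = NOT x2
t6 = t2 NAND t5 = NOT x4 NAND NOT x2

NOT x4 NAND NOT x2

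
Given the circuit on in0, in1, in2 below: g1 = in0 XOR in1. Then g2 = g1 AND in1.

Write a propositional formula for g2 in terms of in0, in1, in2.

(in0 XOR in1) AND in1

g1 = in0 XOR in1
g2 = g1 AND in1 = (in0 XOR in1) AND in1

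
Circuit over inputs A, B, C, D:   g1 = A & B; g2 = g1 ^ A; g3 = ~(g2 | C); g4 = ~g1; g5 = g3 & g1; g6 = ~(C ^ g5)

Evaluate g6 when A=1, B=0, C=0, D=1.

1

g1 = 1 & 0 = 0
g2 = 0 ^ 1 = 1
g3 = ~(1 | 0) = 0
g5 = 0 & 0 = 0
g6 = ~(0 ^ 0) = 1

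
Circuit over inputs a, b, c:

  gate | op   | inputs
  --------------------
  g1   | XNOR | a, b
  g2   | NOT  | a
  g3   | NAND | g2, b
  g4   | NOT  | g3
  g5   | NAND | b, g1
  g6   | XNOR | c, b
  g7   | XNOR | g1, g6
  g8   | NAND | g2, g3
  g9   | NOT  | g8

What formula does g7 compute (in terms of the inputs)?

(a XNOR b) XNOR (c XNOR b)

g1 = a XNOR b
g6 = c XNOR b
g7 = g1 XNOR g6 = (a XNOR b) XNOR (c XNOR b)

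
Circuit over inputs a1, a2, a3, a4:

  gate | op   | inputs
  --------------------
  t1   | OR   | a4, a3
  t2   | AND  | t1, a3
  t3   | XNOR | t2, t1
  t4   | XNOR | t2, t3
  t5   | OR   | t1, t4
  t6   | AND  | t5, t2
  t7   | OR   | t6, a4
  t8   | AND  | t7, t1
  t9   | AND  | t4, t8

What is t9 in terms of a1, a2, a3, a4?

t1 = a4 OR a3
t2 = t1 AND a3 = (a4 OR a3) AND a3
t3 = t2 XNOR t1 = ((a4 OR a3) AND a3) XNOR (a4 OR a3)
t4 = t2 XNOR t3 = ((a4 OR a3) AND a3) XNOR (((a4 OR a3) AND a3) XNOR (a4 OR a3))
t5 = t1 OR t4 = (a4 OR a3) OR (((a4 OR a3) AND a3) XNOR (((a4 OR a3) AND a3) XNOR (a4 OR a3)))
t6 = t5 AND t2 = ((a4 OR a3) OR (((a4 OR a3) AND a3) XNOR (((a4 OR a3) AND a3) XNOR (a4 OR a3)))) AND ((a4 OR a3) AND a3)
t7 = t6 OR a4 = (((a4 OR a3) OR (((a4 OR a3) AND a3) XNOR (((a4 OR a3) AND a3) XNOR (a4 OR a3)))) AND ((a4 OR a3) AND a3)) OR a4
t8 = t7 AND t1 = ((((a4 OR a3) OR (((a4 OR a3) AND a3) XNOR (((a4 OR a3) AND a3) XNOR (a4 OR a3)))) AND ((a4 OR a3) AND a3)) OR a4) AND (a4 OR a3)
t9 = t4 AND t8 = (((a4 OR a3) AND a3) XNOR (((a4 OR a3) AND a3) XNOR (a4 OR a3))) AND (((((a4 OR a3) OR (((a4 OR a3) AND a3) XNOR (((a4 OR a3) AND a3) XNOR (a4 OR a3)))) AND ((a4 OR a3) AND a3)) OR a4) AND (a4 OR a3))

(((a4 OR a3) AND a3) XNOR (((a4 OR a3) AND a3) XNOR (a4 OR a3))) AND (((((a4 OR a3) OR (((a4 OR a3) AND a3) XNOR (((a4 OR a3) AND a3) XNOR (a4 OR a3)))) AND ((a4 OR a3) AND a3)) OR a4) AND (a4 OR a3))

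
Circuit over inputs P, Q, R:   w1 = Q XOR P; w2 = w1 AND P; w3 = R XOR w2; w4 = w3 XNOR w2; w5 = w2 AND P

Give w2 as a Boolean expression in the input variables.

w1 = Q XOR P
w2 = w1 AND P = (Q XOR P) AND P

(Q XOR P) AND P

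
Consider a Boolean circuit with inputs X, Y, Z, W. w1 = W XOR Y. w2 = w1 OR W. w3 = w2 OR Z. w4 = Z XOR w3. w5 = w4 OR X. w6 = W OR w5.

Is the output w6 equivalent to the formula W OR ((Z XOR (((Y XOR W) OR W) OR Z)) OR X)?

Yes

w1 = W XOR Y
w2 = w1 OR W = (W XOR Y) OR W
w3 = w2 OR Z = ((W XOR Y) OR W) OR Z
w4 = Z XOR w3 = Z XOR (((W XOR Y) OR W) OR Z)
w5 = w4 OR X = (Z XOR (((W XOR Y) OR W) OR Z)) OR X
w6 = W OR w5 = W OR ((Z XOR (((W XOR Y) OR W) OR Z)) OR X)
At X=0, Y=0, Z=0, W=0: circuit gives 0, formula gives 0.
At X=0, Y=0, Z=0, W=1: circuit gives 1, formula gives 1.
Agrees on all 16 inputs.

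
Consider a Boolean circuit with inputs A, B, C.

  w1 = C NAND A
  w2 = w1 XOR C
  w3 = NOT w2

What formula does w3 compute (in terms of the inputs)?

NOT ((C NAND A) XOR C)

w1 = C NAND A
w2 = w1 XOR C = (C NAND A) XOR C
w3 = NOT w2 = NOT ((C NAND A) XOR C)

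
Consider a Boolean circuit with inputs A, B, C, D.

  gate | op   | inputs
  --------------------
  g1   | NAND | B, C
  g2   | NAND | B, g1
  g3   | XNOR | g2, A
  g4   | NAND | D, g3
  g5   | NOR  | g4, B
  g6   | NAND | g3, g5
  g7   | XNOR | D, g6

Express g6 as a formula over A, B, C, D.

((B NAND (B NAND C)) XNOR A) NAND ((D NAND ((B NAND (B NAND C)) XNOR A)) NOR B)

g1 = B NAND C
g2 = B NAND g1 = B NAND (B NAND C)
g3 = g2 XNOR A = (B NAND (B NAND C)) XNOR A
g4 = D NAND g3 = D NAND ((B NAND (B NAND C)) XNOR A)
g5 = g4 NOR B = (D NAND ((B NAND (B NAND C)) XNOR A)) NOR B
g6 = g3 NAND g5 = ((B NAND (B NAND C)) XNOR A) NAND ((D NAND ((B NAND (B NAND C)) XNOR A)) NOR B)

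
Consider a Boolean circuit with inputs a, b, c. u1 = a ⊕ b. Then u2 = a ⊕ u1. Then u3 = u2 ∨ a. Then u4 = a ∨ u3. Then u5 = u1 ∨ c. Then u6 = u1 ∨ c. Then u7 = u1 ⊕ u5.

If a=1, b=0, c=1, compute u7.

u1 = 1 ⊕ 0 = 1
u5 = 1 ∨ 1 = 1
u7 = 1 ⊕ 1 = 0

0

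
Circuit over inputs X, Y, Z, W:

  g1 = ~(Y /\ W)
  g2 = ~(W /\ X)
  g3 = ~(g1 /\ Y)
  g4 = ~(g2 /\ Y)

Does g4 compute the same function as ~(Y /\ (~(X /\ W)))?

g2 = ~(W /\ X)
g4 = ~(g2 /\ Y) = ~((~(W /\ X)) /\ Y)
At X=0, Y=1, Z=0, W=0: circuit gives 0, formula gives 0.
At X=0, Y=0, Z=0, W=0: circuit gives 1, formula gives 1.
Agrees on all 16 inputs.

Yes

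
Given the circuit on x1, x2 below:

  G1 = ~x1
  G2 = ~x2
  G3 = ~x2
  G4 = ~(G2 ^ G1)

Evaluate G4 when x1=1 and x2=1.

G1 = ~1 = 0
G2 = ~1 = 0
G4 = ~(0 ^ 0) = 1

1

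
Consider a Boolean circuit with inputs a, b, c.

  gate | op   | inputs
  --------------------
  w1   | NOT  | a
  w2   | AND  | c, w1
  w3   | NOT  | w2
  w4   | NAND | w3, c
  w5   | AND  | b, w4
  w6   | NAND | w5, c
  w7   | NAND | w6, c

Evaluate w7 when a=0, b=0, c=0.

w1 = NOT 0 = 1
w2 = 0 AND 1 = 0
w3 = NOT 0 = 1
w4 = 1 NAND 0 = 1
w5 = 0 AND 1 = 0
w6 = 0 NAND 0 = 1
w7 = 1 NAND 0 = 1

1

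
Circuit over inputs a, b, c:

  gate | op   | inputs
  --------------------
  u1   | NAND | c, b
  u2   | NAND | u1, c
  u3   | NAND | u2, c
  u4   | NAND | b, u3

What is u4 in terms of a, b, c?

b NAND (((c NAND b) NAND c) NAND c)

u1 = c NAND b
u2 = u1 NAND c = (c NAND b) NAND c
u3 = u2 NAND c = ((c NAND b) NAND c) NAND c
u4 = b NAND u3 = b NAND (((c NAND b) NAND c) NAND c)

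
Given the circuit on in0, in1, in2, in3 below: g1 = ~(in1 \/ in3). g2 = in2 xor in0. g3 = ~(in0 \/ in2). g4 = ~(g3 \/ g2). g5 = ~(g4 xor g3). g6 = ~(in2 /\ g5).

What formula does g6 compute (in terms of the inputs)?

g2 = in2 xor in0
g3 = ~(in0 \/ in2)
g4 = ~(g3 \/ g2) = ~((~(in0 \/ in2)) \/ (in2 xor in0))
g5 = ~(g4 xor g3) = ~((~((~(in0 \/ in2)) \/ (in2 xor in0))) xor (~(in0 \/ in2)))
g6 = ~(in2 /\ g5) = ~(in2 /\ (~((~((~(in0 \/ in2)) \/ (in2 xor in0))) xor (~(in0 \/ in2)))))

~(in2 /\ (~((~((~(in0 \/ in2)) \/ (in2 xor in0))) xor (~(in0 \/ in2)))))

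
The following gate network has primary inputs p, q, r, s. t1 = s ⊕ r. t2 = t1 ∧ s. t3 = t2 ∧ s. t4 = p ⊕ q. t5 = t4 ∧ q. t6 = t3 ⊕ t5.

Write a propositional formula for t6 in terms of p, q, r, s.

t1 = s ⊕ r
t2 = t1 ∧ s = (s ⊕ r) ∧ s
t3 = t2 ∧ s = ((s ⊕ r) ∧ s) ∧ s
t4 = p ⊕ q
t5 = t4 ∧ q = (p ⊕ q) ∧ q
t6 = t3 ⊕ t5 = (((s ⊕ r) ∧ s) ∧ s) ⊕ ((p ⊕ q) ∧ q)

(((s ⊕ r) ∧ s) ∧ s) ⊕ ((p ⊕ q) ∧ q)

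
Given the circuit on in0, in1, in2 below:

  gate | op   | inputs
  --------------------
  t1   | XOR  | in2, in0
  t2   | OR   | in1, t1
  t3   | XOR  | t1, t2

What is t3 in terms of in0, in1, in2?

t1 = in2 XOR in0
t2 = in1 OR t1 = in1 OR (in2 XOR in0)
t3 = t1 XOR t2 = (in2 XOR in0) XOR (in1 OR (in2 XOR in0))

(in2 XOR in0) XOR (in1 OR (in2 XOR in0))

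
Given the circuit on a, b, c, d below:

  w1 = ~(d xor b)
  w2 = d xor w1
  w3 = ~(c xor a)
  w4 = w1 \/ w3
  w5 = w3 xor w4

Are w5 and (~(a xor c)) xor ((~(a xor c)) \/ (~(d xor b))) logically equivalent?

w1 = ~(d xor b)
w3 = ~(c xor a)
w4 = w1 \/ w3 = (~(d xor b)) \/ (~(c xor a))
w5 = w3 xor w4 = (~(c xor a)) xor ((~(d xor b)) \/ (~(c xor a)))
At a=0, b=0, c=0, d=0: circuit gives 0, formula gives 0.
At a=0, b=0, c=1, d=0: circuit gives 1, formula gives 1.
Agrees on all 16 inputs.

Yes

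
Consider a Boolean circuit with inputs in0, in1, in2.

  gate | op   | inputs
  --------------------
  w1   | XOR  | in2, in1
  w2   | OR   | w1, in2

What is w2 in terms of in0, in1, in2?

(in2 XOR in1) OR in2

w1 = in2 XOR in1
w2 = w1 OR in2 = (in2 XOR in1) OR in2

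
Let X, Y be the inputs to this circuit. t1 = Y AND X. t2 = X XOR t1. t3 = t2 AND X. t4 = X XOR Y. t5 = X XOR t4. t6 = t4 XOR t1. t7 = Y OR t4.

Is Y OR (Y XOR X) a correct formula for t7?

Yes

t4 = X XOR Y
t7 = Y OR t4 = Y OR (X XOR Y)
At X=0, Y=0: circuit gives 0, formula gives 0.
At X=0, Y=1: circuit gives 1, formula gives 1.
Agrees on all 4 inputs.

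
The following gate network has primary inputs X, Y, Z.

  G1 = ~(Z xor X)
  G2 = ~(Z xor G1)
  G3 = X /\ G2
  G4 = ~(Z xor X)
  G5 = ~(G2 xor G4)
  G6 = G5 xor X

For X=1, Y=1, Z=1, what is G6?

G1 = ~(1 xor 1) = 1
G2 = ~(1 xor 1) = 1
G4 = ~(1 xor 1) = 1
G5 = ~(1 xor 1) = 1
G6 = 1 xor 1 = 0

0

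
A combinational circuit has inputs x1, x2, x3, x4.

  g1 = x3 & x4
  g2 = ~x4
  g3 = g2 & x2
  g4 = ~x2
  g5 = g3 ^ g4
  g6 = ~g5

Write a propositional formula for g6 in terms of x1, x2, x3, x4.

~((~x4 & x2) ^ ~x2)

g2 = ~x4
g3 = g2 & x2 = ~x4 & x2
g4 = ~x2
g5 = g3 ^ g4 = (~x4 & x2) ^ ~x2
g6 = ~g5 = ~((~x4 & x2) ^ ~x2)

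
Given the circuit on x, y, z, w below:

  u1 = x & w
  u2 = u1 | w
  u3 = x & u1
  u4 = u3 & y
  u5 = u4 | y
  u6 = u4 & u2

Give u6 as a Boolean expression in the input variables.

u1 = x & w
u2 = u1 | w = (x & w) | w
u3 = x & u1 = x & (x & w)
u4 = u3 & y = (x & (x & w)) & y
u6 = u4 & u2 = ((x & (x & w)) & y) & ((x & w) | w)

((x & (x & w)) & y) & ((x & w) | w)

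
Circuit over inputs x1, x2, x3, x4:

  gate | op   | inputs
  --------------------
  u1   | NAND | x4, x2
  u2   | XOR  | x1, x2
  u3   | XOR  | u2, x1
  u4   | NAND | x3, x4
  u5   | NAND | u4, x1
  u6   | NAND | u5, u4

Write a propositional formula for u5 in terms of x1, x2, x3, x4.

u4 = x3 NAND x4
u5 = u4 NAND x1 = (x3 NAND x4) NAND x1

(x3 NAND x4) NAND x1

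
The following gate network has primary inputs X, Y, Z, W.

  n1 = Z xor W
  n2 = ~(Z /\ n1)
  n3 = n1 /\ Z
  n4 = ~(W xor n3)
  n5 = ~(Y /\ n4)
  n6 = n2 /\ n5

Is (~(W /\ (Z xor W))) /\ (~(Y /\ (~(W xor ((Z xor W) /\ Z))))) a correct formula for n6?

n1 = Z xor W
n2 = ~(Z /\ n1) = ~(Z /\ (Z xor W))
n3 = n1 /\ Z = (Z xor W) /\ Z
n4 = ~(W xor n3) = ~(W xor ((Z xor W) /\ Z))
n5 = ~(Y /\ n4) = ~(Y /\ (~(W xor ((Z xor W) /\ Z))))
n6 = n2 /\ n5 = (~(Z /\ (Z xor W))) /\ (~(Y /\ (~(W xor ((Z xor W) /\ Z)))))
At X=0, Y=0, Z=0, W=1: circuit gives 1, formula gives 0.

No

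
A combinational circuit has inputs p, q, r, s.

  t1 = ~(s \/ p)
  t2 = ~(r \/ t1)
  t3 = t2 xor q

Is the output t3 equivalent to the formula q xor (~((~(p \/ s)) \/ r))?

Yes

t1 = ~(s \/ p)
t2 = ~(r \/ t1) = ~(r \/ (~(s \/ p)))
t3 = t2 xor q = (~(r \/ (~(s \/ p)))) xor q
At p=0, q=0, r=0, s=0: circuit gives 0, formula gives 0.
At p=0, q=0, r=0, s=1: circuit gives 1, formula gives 1.
Agrees on all 16 inputs.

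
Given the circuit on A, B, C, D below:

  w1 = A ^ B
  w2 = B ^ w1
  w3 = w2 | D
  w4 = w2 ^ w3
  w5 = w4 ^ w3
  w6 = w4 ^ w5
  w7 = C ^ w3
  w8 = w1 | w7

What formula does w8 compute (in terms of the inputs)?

(A ^ B) | (C ^ ((B ^ (A ^ B)) | D))

w1 = A ^ B
w2 = B ^ w1 = B ^ (A ^ B)
w3 = w2 | D = (B ^ (A ^ B)) | D
w7 = C ^ w3 = C ^ ((B ^ (A ^ B)) | D)
w8 = w1 | w7 = (A ^ B) | (C ^ ((B ^ (A ^ B)) | D))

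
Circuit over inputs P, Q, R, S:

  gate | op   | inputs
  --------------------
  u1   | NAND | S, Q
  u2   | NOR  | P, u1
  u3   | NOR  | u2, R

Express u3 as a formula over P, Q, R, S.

(P NOR (S NAND Q)) NOR R

u1 = S NAND Q
u2 = P NOR u1 = P NOR (S NAND Q)
u3 = u2 NOR R = (P NOR (S NAND Q)) NOR R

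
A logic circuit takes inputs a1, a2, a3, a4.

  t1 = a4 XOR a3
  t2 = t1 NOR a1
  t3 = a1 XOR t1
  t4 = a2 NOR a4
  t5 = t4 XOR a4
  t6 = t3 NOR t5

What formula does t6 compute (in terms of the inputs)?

(a1 XOR (a4 XOR a3)) NOR ((a2 NOR a4) XOR a4)

t1 = a4 XOR a3
t3 = a1 XOR t1 = a1 XOR (a4 XOR a3)
t4 = a2 NOR a4
t5 = t4 XOR a4 = (a2 NOR a4) XOR a4
t6 = t3 NOR t5 = (a1 XOR (a4 XOR a3)) NOR ((a2 NOR a4) XOR a4)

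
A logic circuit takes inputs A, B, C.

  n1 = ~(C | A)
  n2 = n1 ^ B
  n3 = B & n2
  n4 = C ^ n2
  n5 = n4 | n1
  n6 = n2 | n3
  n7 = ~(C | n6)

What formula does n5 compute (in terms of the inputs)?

n1 = ~(C | A)
n2 = n1 ^ B = (~(C | A)) ^ B
n4 = C ^ n2 = C ^ ((~(C | A)) ^ B)
n5 = n4 | n1 = (C ^ ((~(C | A)) ^ B)) | (~(C | A))

(C ^ ((~(C | A)) ^ B)) | (~(C | A))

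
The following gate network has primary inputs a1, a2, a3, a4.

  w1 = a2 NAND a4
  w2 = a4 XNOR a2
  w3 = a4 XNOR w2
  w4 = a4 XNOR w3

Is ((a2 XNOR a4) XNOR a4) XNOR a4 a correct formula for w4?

Yes

w2 = a4 XNOR a2
w3 = a4 XNOR w2 = a4 XNOR (a4 XNOR a2)
w4 = a4 XNOR w3 = a4 XNOR (a4 XNOR (a4 XNOR a2))
At a1=0, a2=0, a3=0, a4=1: circuit gives 0, formula gives 0.
At a1=0, a2=0, a3=0, a4=0: circuit gives 1, formula gives 1.
Agrees on all 16 inputs.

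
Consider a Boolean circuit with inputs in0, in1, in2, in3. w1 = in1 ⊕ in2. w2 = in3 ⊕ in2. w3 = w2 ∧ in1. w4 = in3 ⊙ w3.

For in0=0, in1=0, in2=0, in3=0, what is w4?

1

w2 = 0 ⊕ 0 = 0
w3 = 0 ∧ 0 = 0
w4 = 0 ⊙ 0 = 1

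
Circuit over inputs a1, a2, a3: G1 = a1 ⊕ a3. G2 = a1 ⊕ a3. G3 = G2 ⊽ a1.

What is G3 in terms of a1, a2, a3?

(a1 ⊕ a3) ⊽ a1

G2 = a1 ⊕ a3
G3 = G2 ⊽ a1 = (a1 ⊕ a3) ⊽ a1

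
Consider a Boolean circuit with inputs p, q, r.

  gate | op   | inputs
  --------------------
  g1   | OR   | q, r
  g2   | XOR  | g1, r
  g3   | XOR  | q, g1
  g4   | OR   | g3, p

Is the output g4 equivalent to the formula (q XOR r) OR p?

No

g1 = q OR r
g3 = q XOR g1 = q XOR (q OR r)
g4 = g3 OR p = (q XOR (q OR r)) OR p
At p=0, q=1, r=0: circuit gives 0, formula gives 1.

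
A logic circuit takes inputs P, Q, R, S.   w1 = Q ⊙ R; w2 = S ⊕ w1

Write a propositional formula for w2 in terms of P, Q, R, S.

w1 = Q ⊙ R
w2 = S ⊕ w1 = S ⊕ (Q ⊙ R)

S ⊕ (Q ⊙ R)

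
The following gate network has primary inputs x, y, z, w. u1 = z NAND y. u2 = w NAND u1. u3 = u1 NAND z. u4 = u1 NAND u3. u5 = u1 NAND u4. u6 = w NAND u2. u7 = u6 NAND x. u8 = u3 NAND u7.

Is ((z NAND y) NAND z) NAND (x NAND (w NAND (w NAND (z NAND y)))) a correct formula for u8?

u1 = z NAND y
u2 = w NAND u1 = w NAND (z NAND y)
u3 = u1 NAND z = (z NAND y) NAND z
u6 = w NAND u2 = w NAND (w NAND (z NAND y))
u7 = u6 NAND x = (w NAND (w NAND (z NAND y))) NAND x
u8 = u3 NAND u7 = ((z NAND y) NAND z) NAND ((w NAND (w NAND (z NAND y))) NAND x)
At x=0, y=0, z=0, w=0: circuit gives 0, formula gives 0.
At x=0, y=0, z=1, w=0: circuit gives 1, formula gives 1.
Agrees on all 16 inputs.

Yes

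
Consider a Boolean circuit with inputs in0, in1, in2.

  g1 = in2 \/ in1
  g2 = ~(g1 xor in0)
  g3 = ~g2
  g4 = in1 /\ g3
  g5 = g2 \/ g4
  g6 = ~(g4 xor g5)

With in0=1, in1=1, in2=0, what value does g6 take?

g1 = 0 \/ 1 = 1
g2 = ~(1 xor 1) = 1
g3 = ~1 = 0
g4 = 1 /\ 0 = 0
g5 = 1 \/ 0 = 1
g6 = ~(0 xor 1) = 0

0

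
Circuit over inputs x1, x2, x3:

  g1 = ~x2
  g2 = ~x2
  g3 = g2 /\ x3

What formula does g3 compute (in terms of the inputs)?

g2 = ~x2
g3 = g2 /\ x3 = ~x2 /\ x3

~x2 /\ x3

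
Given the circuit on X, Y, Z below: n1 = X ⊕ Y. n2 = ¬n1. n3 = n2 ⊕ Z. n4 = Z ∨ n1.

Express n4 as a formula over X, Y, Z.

n1 = X ⊕ Y
n4 = Z ∨ n1 = Z ∨ (X ⊕ Y)

Z ∨ (X ⊕ Y)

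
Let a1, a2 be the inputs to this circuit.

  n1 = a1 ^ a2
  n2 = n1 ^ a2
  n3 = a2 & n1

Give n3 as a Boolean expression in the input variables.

a2 & (a1 ^ a2)

n1 = a1 ^ a2
n3 = a2 & n1 = a2 & (a1 ^ a2)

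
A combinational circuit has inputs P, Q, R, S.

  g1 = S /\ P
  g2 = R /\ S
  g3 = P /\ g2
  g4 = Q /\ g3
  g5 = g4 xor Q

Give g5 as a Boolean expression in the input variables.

(Q /\ (P /\ (R /\ S))) xor Q

g2 = R /\ S
g3 = P /\ g2 = P /\ (R /\ S)
g4 = Q /\ g3 = Q /\ (P /\ (R /\ S))
g5 = g4 xor Q = (Q /\ (P /\ (R /\ S))) xor Q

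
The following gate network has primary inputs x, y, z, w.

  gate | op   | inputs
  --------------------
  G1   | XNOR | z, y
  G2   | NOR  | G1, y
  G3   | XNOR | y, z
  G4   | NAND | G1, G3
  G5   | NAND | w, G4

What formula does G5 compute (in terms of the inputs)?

w NAND ((z XNOR y) NAND (y XNOR z))

G1 = z XNOR y
G3 = y XNOR z
G4 = G1 NAND G3 = (z XNOR y) NAND (y XNOR z)
G5 = w NAND G4 = w NAND ((z XNOR y) NAND (y XNOR z))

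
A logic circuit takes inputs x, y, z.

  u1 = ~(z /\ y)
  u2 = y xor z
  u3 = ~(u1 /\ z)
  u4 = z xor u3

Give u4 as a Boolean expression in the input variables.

u1 = ~(z /\ y)
u3 = ~(u1 /\ z) = ~((~(z /\ y)) /\ z)
u4 = z xor u3 = z xor (~((~(z /\ y)) /\ z))

z xor (~((~(z /\ y)) /\ z))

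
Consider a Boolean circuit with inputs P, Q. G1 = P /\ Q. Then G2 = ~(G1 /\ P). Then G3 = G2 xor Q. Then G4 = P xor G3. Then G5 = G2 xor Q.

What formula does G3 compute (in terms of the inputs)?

(~((P /\ Q) /\ P)) xor Q

G1 = P /\ Q
G2 = ~(G1 /\ P) = ~((P /\ Q) /\ P)
G3 = G2 xor Q = (~((P /\ Q) /\ P)) xor Q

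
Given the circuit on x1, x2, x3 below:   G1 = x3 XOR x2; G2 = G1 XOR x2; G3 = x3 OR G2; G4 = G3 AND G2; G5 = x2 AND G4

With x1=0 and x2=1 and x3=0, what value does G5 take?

0

G1 = 0 XOR 1 = 1
G2 = 1 XOR 1 = 0
G3 = 0 OR 0 = 0
G4 = 0 AND 0 = 0
G5 = 1 AND 0 = 0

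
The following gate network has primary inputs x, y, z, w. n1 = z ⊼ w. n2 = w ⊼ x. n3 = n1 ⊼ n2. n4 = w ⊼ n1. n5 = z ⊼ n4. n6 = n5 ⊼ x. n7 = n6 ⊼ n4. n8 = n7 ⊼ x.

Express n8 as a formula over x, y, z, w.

(((z ⊼ (w ⊼ (z ⊼ w))) ⊼ x) ⊼ (w ⊼ (z ⊼ w))) ⊼ x

n1 = z ⊼ w
n4 = w ⊼ n1 = w ⊼ (z ⊼ w)
n5 = z ⊼ n4 = z ⊼ (w ⊼ (z ⊼ w))
n6 = n5 ⊼ x = (z ⊼ (w ⊼ (z ⊼ w))) ⊼ x
n7 = n6 ⊼ n4 = ((z ⊼ (w ⊼ (z ⊼ w))) ⊼ x) ⊼ (w ⊼ (z ⊼ w))
n8 = n7 ⊼ x = (((z ⊼ (w ⊼ (z ⊼ w))) ⊼ x) ⊼ (w ⊼ (z ⊼ w))) ⊼ x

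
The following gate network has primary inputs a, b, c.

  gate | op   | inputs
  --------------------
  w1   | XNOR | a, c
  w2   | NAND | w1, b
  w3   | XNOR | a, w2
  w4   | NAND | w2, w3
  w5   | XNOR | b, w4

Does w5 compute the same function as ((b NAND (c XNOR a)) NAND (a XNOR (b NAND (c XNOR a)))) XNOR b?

Yes

w1 = a XNOR c
w2 = w1 NAND b = (a XNOR c) NAND b
w3 = a XNOR w2 = a XNOR ((a XNOR c) NAND b)
w4 = w2 NAND w3 = ((a XNOR c) NAND b) NAND (a XNOR ((a XNOR c) NAND b))
w5 = b XNOR w4 = b XNOR (((a XNOR c) NAND b) NAND (a XNOR ((a XNOR c) NAND b)))
At a=0, b=0, c=0: circuit gives 0, formula gives 0.
At a=0, b=1, c=0: circuit gives 1, formula gives 1.
Agrees on all 8 inputs.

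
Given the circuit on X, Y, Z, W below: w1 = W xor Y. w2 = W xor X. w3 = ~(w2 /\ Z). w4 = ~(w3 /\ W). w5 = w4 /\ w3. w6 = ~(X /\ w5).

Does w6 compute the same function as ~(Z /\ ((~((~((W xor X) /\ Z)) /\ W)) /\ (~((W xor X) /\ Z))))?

No

w2 = W xor X
w3 = ~(w2 /\ Z) = ~((W xor X) /\ Z)
w4 = ~(w3 /\ W) = ~((~((W xor X) /\ Z)) /\ W)
w5 = w4 /\ w3 = (~((~((W xor X) /\ Z)) /\ W)) /\ (~((W xor X) /\ Z))
w6 = ~(X /\ w5) = ~(X /\ ((~((~((W xor X) /\ Z)) /\ W)) /\ (~((W xor X) /\ Z))))
At X=0, Y=0, Z=1, W=0: circuit gives 1, formula gives 0.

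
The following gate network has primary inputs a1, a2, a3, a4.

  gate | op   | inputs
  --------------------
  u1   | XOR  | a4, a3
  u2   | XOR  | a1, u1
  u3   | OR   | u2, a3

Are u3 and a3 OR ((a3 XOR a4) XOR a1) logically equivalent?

u1 = a4 XOR a3
u2 = a1 XOR u1 = a1 XOR (a4 XOR a3)
u3 = u2 OR a3 = (a1 XOR (a4 XOR a3)) OR a3
At a1=0, a2=0, a3=0, a4=0: circuit gives 0, formula gives 0.
At a1=0, a2=0, a3=0, a4=1: circuit gives 1, formula gives 1.
Agrees on all 16 inputs.

Yes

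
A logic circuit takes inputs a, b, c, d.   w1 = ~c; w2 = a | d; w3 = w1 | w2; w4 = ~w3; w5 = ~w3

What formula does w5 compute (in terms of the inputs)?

~(~c | (a | d))

w1 = ~c
w2 = a | d
w3 = w1 | w2 = ~c | (a | d)
w5 = ~w3 = ~(~c | (a | d))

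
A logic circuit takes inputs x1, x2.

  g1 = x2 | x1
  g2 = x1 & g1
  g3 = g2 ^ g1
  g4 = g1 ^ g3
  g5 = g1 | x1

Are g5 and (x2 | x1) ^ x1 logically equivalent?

No

g1 = x2 | x1
g5 = g1 | x1 = (x2 | x1) | x1
At x1=1, x2=0: circuit gives 1, formula gives 0.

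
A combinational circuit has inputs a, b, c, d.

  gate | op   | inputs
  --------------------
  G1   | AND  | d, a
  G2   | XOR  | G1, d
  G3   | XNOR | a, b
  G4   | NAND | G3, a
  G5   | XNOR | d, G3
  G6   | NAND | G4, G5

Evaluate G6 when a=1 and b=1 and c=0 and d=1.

G3 = 1 XNOR 1 = 1
G4 = 1 NAND 1 = 0
G5 = 1 XNOR 1 = 1
G6 = 0 NAND 1 = 1

1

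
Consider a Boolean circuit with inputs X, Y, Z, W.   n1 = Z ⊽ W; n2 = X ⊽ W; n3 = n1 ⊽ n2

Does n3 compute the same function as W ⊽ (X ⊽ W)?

No

n1 = Z ⊽ W
n2 = X ⊽ W
n3 = n1 ⊽ n2 = (Z ⊽ W) ⊽ (X ⊽ W)
At X=0, Y=0, Z=0, W=1: circuit gives 1, formula gives 0.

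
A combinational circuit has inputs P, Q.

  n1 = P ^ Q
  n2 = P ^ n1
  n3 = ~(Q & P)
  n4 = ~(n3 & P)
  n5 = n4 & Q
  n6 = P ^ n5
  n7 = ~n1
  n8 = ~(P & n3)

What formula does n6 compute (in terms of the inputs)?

P ^ ((~((~(Q & P)) & P)) & Q)

n3 = ~(Q & P)
n4 = ~(n3 & P) = ~((~(Q & P)) & P)
n5 = n4 & Q = (~((~(Q & P)) & P)) & Q
n6 = P ^ n5 = P ^ ((~((~(Q & P)) & P)) & Q)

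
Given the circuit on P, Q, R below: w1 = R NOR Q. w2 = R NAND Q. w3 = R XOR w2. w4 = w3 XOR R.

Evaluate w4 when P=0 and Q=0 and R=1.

1

w2 = 1 NAND 0 = 1
w3 = 1 XOR 1 = 0
w4 = 0 XOR 1 = 1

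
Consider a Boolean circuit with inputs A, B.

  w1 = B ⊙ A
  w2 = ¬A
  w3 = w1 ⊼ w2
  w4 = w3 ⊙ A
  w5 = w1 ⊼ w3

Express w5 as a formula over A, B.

(B ⊙ A) ⊼ ((B ⊙ A) ⊼ ¬A)

w1 = B ⊙ A
w2 = ¬A
w3 = w1 ⊼ w2 = (B ⊙ A) ⊼ ¬A
w5 = w1 ⊼ w3 = (B ⊙ A) ⊼ ((B ⊙ A) ⊼ ¬A)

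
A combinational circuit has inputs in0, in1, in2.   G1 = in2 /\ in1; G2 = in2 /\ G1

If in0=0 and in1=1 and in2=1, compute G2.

1

G1 = 1 /\ 1 = 1
G2 = 1 /\ 1 = 1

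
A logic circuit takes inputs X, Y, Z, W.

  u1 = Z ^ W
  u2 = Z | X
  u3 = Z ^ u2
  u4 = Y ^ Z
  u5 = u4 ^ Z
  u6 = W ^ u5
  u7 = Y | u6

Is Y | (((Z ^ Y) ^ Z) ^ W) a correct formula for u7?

u4 = Y ^ Z
u5 = u4 ^ Z = (Y ^ Z) ^ Z
u6 = W ^ u5 = W ^ ((Y ^ Z) ^ Z)
u7 = Y | u6 = Y | (W ^ ((Y ^ Z) ^ Z))
At X=0, Y=0, Z=0, W=0: circuit gives 0, formula gives 0.
At X=0, Y=0, Z=0, W=1: circuit gives 1, formula gives 1.
Agrees on all 16 inputs.

Yes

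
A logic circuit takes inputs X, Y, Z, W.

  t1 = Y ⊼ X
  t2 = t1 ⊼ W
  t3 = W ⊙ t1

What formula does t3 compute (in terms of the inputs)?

t1 = Y ⊼ X
t3 = W ⊙ t1 = W ⊙ (Y ⊼ X)

W ⊙ (Y ⊼ X)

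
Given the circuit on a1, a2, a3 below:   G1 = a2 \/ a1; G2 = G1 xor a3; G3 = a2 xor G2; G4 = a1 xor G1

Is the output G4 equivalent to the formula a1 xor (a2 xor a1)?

No

G1 = a2 \/ a1
G4 = a1 xor G1 = a1 xor (a2 \/ a1)
At a1=1, a2=1, a3=0: circuit gives 0, formula gives 1.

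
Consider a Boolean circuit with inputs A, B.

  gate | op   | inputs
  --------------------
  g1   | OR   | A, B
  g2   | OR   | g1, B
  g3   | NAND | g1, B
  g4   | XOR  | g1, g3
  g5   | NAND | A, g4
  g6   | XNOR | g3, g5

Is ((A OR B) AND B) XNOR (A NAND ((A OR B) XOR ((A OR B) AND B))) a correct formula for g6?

g1 = A OR B
g3 = g1 NAND B = (A OR B) NAND B
g4 = g1 XOR g3 = (A OR B) XOR ((A OR B) NAND B)
g5 = A NAND g4 = A NAND ((A OR B) XOR ((A OR B) NAND B))
g6 = g3 XNOR g5 = ((A OR B) NAND B) XNOR (A NAND ((A OR B) XOR ((A OR B) NAND B)))
At A=0, B=0: circuit gives 1, formula gives 0.

No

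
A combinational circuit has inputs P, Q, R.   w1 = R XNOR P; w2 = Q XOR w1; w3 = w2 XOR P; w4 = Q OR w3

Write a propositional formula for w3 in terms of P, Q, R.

w1 = R XNOR P
w2 = Q XOR w1 = Q XOR (R XNOR P)
w3 = w2 XOR P = (Q XOR (R XNOR P)) XOR P

(Q XOR (R XNOR P)) XOR P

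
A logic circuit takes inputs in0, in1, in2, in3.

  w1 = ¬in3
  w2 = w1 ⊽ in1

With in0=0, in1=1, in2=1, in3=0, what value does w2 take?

0

w1 = ¬0 = 1
w2 = 1 ⊽ 1 = 0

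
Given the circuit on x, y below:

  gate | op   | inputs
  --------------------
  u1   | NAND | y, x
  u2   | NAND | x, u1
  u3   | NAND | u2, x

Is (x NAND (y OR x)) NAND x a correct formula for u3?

u1 = y NAND x
u2 = x NAND u1 = x NAND (y NAND x)
u3 = u2 NAND x = (x NAND (y NAND x)) NAND x
At x=1, y=1: circuit gives 0, formula gives 1.

No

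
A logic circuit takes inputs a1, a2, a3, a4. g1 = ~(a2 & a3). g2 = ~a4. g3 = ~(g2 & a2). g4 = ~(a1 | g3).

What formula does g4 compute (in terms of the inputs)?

g2 = ~a4
g3 = ~(g2 & a2) = ~(~a4 & a2)
g4 = ~(a1 | g3) = ~(a1 | (~(~a4 & a2)))

~(a1 | (~(~a4 & a2)))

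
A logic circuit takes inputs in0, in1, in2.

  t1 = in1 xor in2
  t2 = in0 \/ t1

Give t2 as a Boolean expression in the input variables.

in0 \/ (in1 xor in2)

t1 = in1 xor in2
t2 = in0 \/ t1 = in0 \/ (in1 xor in2)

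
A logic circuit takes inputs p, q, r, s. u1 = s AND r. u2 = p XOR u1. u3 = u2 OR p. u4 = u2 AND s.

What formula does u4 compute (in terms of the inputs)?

(p XOR (s AND r)) AND s

u1 = s AND r
u2 = p XOR u1 = p XOR (s AND r)
u4 = u2 AND s = (p XOR (s AND r)) AND s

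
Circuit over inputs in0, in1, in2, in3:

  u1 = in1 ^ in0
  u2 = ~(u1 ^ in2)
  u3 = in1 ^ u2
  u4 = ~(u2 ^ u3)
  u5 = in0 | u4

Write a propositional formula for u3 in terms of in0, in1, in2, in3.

u1 = in1 ^ in0
u2 = ~(u1 ^ in2) = ~((in1 ^ in0) ^ in2)
u3 = in1 ^ u2 = in1 ^ (~((in1 ^ in0) ^ in2))

in1 ^ (~((in1 ^ in0) ^ in2))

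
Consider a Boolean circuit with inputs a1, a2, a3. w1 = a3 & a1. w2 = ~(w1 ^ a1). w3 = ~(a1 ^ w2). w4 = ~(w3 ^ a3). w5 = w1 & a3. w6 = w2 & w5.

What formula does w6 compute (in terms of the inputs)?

w1 = a3 & a1
w2 = ~(w1 ^ a1) = ~((a3 & a1) ^ a1)
w5 = w1 & a3 = (a3 & a1) & a3
w6 = w2 & w5 = (~((a3 & a1) ^ a1)) & ((a3 & a1) & a3)

(~((a3 & a1) ^ a1)) & ((a3 & a1) & a3)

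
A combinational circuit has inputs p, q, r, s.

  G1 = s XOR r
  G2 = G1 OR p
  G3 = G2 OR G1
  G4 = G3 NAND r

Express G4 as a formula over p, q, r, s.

(((s XOR r) OR p) OR (s XOR r)) NAND r

G1 = s XOR r
G2 = G1 OR p = (s XOR r) OR p
G3 = G2 OR G1 = ((s XOR r) OR p) OR (s XOR r)
G4 = G3 NAND r = (((s XOR r) OR p) OR (s XOR r)) NAND r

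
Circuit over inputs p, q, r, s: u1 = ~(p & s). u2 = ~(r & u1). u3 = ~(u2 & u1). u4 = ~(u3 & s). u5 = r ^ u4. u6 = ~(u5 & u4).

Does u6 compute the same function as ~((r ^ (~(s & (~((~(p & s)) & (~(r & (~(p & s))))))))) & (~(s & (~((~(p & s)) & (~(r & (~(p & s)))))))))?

Yes

u1 = ~(p & s)
u2 = ~(r & u1) = ~(r & (~(p & s)))
u3 = ~(u2 & u1) = ~((~(r & (~(p & s)))) & (~(p & s)))
u4 = ~(u3 & s) = ~((~((~(r & (~(p & s)))) & (~(p & s)))) & s)
u5 = r ^ u4 = r ^ (~((~((~(r & (~(p & s)))) & (~(p & s)))) & s))
u6 = ~(u5 & u4) = ~((r ^ (~((~((~(r & (~(p & s)))) & (~(p & s)))) & s))) & (~((~((~(r & (~(p & s)))) & (~(p & s)))) & s)))
At p=0, q=0, r=0, s=0: circuit gives 0, formula gives 0.
At p=0, q=0, r=1, s=0: circuit gives 1, formula gives 1.
Agrees on all 16 inputs.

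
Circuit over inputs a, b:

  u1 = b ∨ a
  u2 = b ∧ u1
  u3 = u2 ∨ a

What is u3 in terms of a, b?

u1 = b ∨ a
u2 = b ∧ u1 = b ∧ (b ∨ a)
u3 = u2 ∨ a = (b ∧ (b ∨ a)) ∨ a

(b ∧ (b ∨ a)) ∨ a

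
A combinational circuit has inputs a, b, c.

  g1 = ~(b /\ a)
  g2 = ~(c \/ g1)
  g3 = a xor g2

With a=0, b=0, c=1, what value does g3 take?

0

g1 = ~(0 /\ 0) = 1
g2 = ~(1 \/ 1) = 0
g3 = 0 xor 0 = 0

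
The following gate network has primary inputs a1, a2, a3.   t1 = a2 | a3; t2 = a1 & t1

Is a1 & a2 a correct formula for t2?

No

t1 = a2 | a3
t2 = a1 & t1 = a1 & (a2 | a3)
At a1=1, a2=0, a3=1: circuit gives 1, formula gives 0.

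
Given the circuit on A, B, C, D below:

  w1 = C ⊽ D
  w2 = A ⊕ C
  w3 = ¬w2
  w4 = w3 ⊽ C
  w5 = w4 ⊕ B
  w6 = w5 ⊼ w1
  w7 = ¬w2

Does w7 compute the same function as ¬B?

w2 = A ⊕ C
w7 = ¬w2 = ¬(A ⊕ C)
At A=0, B=0, C=1, D=0: circuit gives 0, formula gives 1.

No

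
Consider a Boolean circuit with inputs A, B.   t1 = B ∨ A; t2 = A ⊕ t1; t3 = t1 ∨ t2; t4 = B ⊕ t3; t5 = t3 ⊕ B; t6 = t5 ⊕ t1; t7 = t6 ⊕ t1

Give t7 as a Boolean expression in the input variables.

t1 = B ∨ A
t2 = A ⊕ t1 = A ⊕ (B ∨ A)
t3 = t1 ∨ t2 = (B ∨ A) ∨ (A ⊕ (B ∨ A))
t5 = t3 ⊕ B = ((B ∨ A) ∨ (A ⊕ (B ∨ A))) ⊕ B
t6 = t5 ⊕ t1 = (((B ∨ A) ∨ (A ⊕ (B ∨ A))) ⊕ B) ⊕ (B ∨ A)
t7 = t6 ⊕ t1 = ((((B ∨ A) ∨ (A ⊕ (B ∨ A))) ⊕ B) ⊕ (B ∨ A)) ⊕ (B ∨ A)

((((B ∨ A) ∨ (A ⊕ (B ∨ A))) ⊕ B) ⊕ (B ∨ A)) ⊕ (B ∨ A)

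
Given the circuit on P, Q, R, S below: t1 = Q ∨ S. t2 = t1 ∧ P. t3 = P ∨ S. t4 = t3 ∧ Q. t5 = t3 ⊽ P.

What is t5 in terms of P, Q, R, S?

t3 = P ∨ S
t5 = t3 ⊽ P = (P ∨ S) ⊽ P

(P ∨ S) ⊽ P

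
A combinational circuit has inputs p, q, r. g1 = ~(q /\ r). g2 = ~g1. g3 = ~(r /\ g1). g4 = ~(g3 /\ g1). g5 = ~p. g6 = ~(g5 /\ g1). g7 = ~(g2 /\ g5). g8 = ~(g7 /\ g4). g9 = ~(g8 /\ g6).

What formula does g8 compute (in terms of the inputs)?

~((~(~(~(q /\ r)) /\ ~p)) /\ (~((~(r /\ (~(q /\ r)))) /\ (~(q /\ r)))))

g1 = ~(q /\ r)
g2 = ~g1 = ~(~(q /\ r))
g3 = ~(r /\ g1) = ~(r /\ (~(q /\ r)))
g4 = ~(g3 /\ g1) = ~((~(r /\ (~(q /\ r)))) /\ (~(q /\ r)))
g5 = ~p
g7 = ~(g2 /\ g5) = ~(~(~(q /\ r)) /\ ~p)
g8 = ~(g7 /\ g4) = ~((~(~(~(q /\ r)) /\ ~p)) /\ (~((~(r /\ (~(q /\ r)))) /\ (~(q /\ r)))))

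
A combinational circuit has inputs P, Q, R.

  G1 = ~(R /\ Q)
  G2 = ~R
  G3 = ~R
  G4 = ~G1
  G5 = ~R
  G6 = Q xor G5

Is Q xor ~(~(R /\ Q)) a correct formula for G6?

G5 = ~R
G6 = Q xor G5 = Q xor ~R
At P=0, Q=0, R=0: circuit gives 1, formula gives 0.

No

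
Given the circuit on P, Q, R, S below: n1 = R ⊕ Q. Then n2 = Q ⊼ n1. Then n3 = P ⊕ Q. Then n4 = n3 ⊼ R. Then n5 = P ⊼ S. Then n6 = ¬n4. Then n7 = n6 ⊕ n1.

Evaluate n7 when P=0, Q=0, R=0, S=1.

0

n1 = 0 ⊕ 0 = 0
n3 = 0 ⊕ 0 = 0
n4 = 0 ⊼ 0 = 1
n6 = ¬1 = 0
n7 = 0 ⊕ 0 = 0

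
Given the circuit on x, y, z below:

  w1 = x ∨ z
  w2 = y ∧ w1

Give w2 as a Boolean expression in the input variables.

w1 = x ∨ z
w2 = y ∧ w1 = y ∧ (x ∨ z)

y ∧ (x ∨ z)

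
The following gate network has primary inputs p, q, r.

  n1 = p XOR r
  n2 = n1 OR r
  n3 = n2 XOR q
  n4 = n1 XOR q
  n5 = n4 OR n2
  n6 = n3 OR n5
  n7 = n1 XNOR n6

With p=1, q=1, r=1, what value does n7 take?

0

n1 = 1 XOR 1 = 0
n2 = 0 OR 1 = 1
n3 = 1 XOR 1 = 0
n4 = 0 XOR 1 = 1
n5 = 1 OR 1 = 1
n6 = 0 OR 1 = 1
n7 = 0 XNOR 1 = 0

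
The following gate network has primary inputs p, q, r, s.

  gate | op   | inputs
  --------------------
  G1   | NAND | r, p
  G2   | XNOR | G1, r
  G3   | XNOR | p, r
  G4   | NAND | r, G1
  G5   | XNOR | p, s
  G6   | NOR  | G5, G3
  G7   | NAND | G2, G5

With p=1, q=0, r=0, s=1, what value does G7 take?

1

G1 = 0 NAND 1 = 1
G2 = 1 XNOR 0 = 0
G5 = 1 XNOR 1 = 1
G7 = 0 NAND 1 = 1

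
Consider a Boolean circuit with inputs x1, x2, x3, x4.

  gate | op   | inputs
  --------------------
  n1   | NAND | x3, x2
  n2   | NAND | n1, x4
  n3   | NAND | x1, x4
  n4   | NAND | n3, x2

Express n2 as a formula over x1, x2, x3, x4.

(x3 NAND x2) NAND x4

n1 = x3 NAND x2
n2 = n1 NAND x4 = (x3 NAND x2) NAND x4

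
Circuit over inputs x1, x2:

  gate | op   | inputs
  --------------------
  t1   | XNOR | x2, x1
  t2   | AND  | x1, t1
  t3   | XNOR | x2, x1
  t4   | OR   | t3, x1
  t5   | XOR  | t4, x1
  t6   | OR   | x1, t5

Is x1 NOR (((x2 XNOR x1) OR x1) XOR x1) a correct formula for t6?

No

t3 = x2 XNOR x1
t4 = t3 OR x1 = (x2 XNOR x1) OR x1
t5 = t4 XOR x1 = ((x2 XNOR x1) OR x1) XOR x1
t6 = x1 OR t5 = x1 OR (((x2 XNOR x1) OR x1) XOR x1)
At x1=0, x2=0: circuit gives 1, formula gives 0.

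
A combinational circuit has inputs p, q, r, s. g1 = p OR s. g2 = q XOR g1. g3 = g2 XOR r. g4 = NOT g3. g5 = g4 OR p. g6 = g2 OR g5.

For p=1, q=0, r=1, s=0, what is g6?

1

g1 = 1 OR 0 = 1
g2 = 0 XOR 1 = 1
g3 = 1 XOR 1 = 0
g4 = NOT 0 = 1
g5 = 1 OR 1 = 1
g6 = 1 OR 1 = 1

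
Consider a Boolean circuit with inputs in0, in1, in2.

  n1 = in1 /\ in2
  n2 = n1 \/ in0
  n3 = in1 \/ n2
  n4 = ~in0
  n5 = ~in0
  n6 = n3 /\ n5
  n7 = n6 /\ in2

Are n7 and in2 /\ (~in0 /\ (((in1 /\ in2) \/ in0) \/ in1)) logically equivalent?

n1 = in1 /\ in2
n2 = n1 \/ in0 = (in1 /\ in2) \/ in0
n3 = in1 \/ n2 = in1 \/ ((in1 /\ in2) \/ in0)
n5 = ~in0
n6 = n3 /\ n5 = (in1 \/ ((in1 /\ in2) \/ in0)) /\ ~in0
n7 = n6 /\ in2 = ((in1 \/ ((in1 /\ in2) \/ in0)) /\ ~in0) /\ in2
At in0=0, in1=0, in2=0: circuit gives 0, formula gives 0.
At in0=0, in1=1, in2=1: circuit gives 1, formula gives 1.
Agrees on all 8 inputs.

Yes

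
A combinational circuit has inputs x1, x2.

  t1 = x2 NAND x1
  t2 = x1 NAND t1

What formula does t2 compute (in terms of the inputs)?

t1 = x2 NAND x1
t2 = x1 NAND t1 = x1 NAND (x2 NAND x1)

x1 NAND (x2 NAND x1)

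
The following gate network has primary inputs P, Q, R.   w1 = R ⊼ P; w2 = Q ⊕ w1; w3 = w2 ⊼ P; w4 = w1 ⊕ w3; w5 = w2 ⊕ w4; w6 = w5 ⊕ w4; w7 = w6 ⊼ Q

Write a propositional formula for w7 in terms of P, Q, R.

w1 = R ⊼ P
w2 = Q ⊕ w1 = Q ⊕ (R ⊼ P)
w3 = w2 ⊼ P = (Q ⊕ (R ⊼ P)) ⊼ P
w4 = w1 ⊕ w3 = (R ⊼ P) ⊕ ((Q ⊕ (R ⊼ P)) ⊼ P)
w5 = w2 ⊕ w4 = (Q ⊕ (R ⊼ P)) ⊕ ((R ⊼ P) ⊕ ((Q ⊕ (R ⊼ P)) ⊼ P))
w6 = w5 ⊕ w4 = ((Q ⊕ (R ⊼ P)) ⊕ ((R ⊼ P) ⊕ ((Q ⊕ (R ⊼ P)) ⊼ P))) ⊕ ((R ⊼ P) ⊕ ((Q ⊕ (R ⊼ P)) ⊼ P))
w7 = w6 ⊼ Q = (((Q ⊕ (R ⊼ P)) ⊕ ((R ⊼ P) ⊕ ((Q ⊕ (R ⊼ P)) ⊼ P))) ⊕ ((R ⊼ P) ⊕ ((Q ⊕ (R ⊼ P)) ⊼ P))) ⊼ Q

(((Q ⊕ (R ⊼ P)) ⊕ ((R ⊼ P) ⊕ ((Q ⊕ (R ⊼ P)) ⊼ P))) ⊕ ((R ⊼ P) ⊕ ((Q ⊕ (R ⊼ P)) ⊼ P))) ⊼ Q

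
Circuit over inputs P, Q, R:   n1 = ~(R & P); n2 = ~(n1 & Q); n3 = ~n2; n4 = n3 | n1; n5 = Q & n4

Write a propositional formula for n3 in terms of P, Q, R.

~(~((~(R & P)) & Q))

n1 = ~(R & P)
n2 = ~(n1 & Q) = ~((~(R & P)) & Q)
n3 = ~n2 = ~(~((~(R & P)) & Q))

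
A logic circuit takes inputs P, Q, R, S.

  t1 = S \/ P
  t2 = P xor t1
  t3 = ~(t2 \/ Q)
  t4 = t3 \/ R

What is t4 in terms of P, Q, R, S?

t1 = S \/ P
t2 = P xor t1 = P xor (S \/ P)
t3 = ~(t2 \/ Q) = ~((P xor (S \/ P)) \/ Q)
t4 = t3 \/ R = (~((P xor (S \/ P)) \/ Q)) \/ R

(~((P xor (S \/ P)) \/ Q)) \/ R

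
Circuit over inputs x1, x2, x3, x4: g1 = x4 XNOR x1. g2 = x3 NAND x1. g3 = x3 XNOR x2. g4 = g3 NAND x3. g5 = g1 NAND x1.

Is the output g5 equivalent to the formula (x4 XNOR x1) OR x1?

No

g1 = x4 XNOR x1
g5 = g1 NAND x1 = (x4 XNOR x1) NAND x1
At x1=0, x2=0, x3=0, x4=1: circuit gives 1, formula gives 0.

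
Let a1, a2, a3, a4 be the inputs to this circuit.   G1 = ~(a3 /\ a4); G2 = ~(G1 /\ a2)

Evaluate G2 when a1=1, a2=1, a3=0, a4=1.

0

G1 = ~(0 /\ 1) = 1
G2 = ~(1 /\ 1) = 0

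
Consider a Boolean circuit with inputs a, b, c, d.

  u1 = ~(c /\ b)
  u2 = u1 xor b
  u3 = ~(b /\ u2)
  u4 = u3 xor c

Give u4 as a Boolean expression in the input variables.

u1 = ~(c /\ b)
u2 = u1 xor b = (~(c /\ b)) xor b
u3 = ~(b /\ u2) = ~(b /\ ((~(c /\ b)) xor b))
u4 = u3 xor c = (~(b /\ ((~(c /\ b)) xor b))) xor c

(~(b /\ ((~(c /\ b)) xor b))) xor c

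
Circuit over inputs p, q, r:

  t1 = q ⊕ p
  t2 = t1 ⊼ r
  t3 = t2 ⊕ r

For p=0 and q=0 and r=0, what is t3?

t1 = 0 ⊕ 0 = 0
t2 = 0 ⊼ 0 = 1
t3 = 1 ⊕ 0 = 1

1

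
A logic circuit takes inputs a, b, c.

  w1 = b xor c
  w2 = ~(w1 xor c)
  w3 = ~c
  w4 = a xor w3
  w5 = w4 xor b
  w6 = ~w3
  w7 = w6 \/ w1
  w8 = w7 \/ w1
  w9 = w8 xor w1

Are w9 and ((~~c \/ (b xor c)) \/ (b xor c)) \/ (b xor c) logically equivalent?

w1 = b xor c
w3 = ~c
w6 = ~w3 = ~~c
w7 = w6 \/ w1 = ~~c \/ (b xor c)
w8 = w7 \/ w1 = (~~c \/ (b xor c)) \/ (b xor c)
w9 = w8 xor w1 = ((~~c \/ (b xor c)) \/ (b xor c)) xor (b xor c)
At a=0, b=0, c=1: circuit gives 0, formula gives 1.

No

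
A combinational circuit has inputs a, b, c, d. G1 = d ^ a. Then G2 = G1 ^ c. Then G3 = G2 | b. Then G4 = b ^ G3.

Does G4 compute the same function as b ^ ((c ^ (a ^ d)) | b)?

G1 = d ^ a
G2 = G1 ^ c = (d ^ a) ^ c
G3 = G2 | b = ((d ^ a) ^ c) | b
G4 = b ^ G3 = b ^ (((d ^ a) ^ c) | b)
At a=0, b=0, c=0, d=0: circuit gives 0, formula gives 0.
At a=0, b=0, c=0, d=1: circuit gives 1, formula gives 1.
Agrees on all 16 inputs.

Yes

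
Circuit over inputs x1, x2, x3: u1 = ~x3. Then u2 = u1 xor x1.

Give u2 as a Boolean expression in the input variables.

~x3 xor x1

u1 = ~x3
u2 = u1 xor x1 = ~x3 xor x1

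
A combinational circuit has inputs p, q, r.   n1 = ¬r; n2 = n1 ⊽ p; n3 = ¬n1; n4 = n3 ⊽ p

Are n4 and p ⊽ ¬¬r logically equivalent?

Yes

n1 = ¬r
n3 = ¬n1 = ¬¬r
n4 = n3 ⊽ p = ¬¬r ⊽ p
At p=0, q=0, r=1: circuit gives 0, formula gives 0.
At p=0, q=0, r=0: circuit gives 1, formula gives 1.
Agrees on all 8 inputs.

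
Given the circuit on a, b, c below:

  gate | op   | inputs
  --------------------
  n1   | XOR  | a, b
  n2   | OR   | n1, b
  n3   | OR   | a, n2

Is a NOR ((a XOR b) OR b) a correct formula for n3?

No

n1 = a XOR b
n2 = n1 OR b = (a XOR b) OR b
n3 = a OR n2 = a OR ((a XOR b) OR b)
At a=0, b=0, c=0: circuit gives 0, formula gives 1.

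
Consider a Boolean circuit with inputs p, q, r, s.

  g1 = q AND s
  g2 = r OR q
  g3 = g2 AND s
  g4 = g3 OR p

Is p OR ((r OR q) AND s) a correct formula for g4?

g2 = r OR q
g3 = g2 AND s = (r OR q) AND s
g4 = g3 OR p = ((r OR q) AND s) OR p
At p=0, q=0, r=0, s=0: circuit gives 0, formula gives 0.
At p=0, q=0, r=1, s=1: circuit gives 1, formula gives 1.
Agrees on all 16 inputs.

Yes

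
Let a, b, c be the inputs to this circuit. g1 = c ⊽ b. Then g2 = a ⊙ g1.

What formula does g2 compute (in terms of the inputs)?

g1 = c ⊽ b
g2 = a ⊙ g1 = a ⊙ (c ⊽ b)

a ⊙ (c ⊽ b)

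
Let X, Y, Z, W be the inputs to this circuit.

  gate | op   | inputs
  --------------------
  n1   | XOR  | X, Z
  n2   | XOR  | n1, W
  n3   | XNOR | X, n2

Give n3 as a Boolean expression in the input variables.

X XNOR ((X XOR Z) XOR W)

n1 = X XOR Z
n2 = n1 XOR W = (X XOR Z) XOR W
n3 = X XNOR n2 = X XNOR ((X XOR Z) XOR W)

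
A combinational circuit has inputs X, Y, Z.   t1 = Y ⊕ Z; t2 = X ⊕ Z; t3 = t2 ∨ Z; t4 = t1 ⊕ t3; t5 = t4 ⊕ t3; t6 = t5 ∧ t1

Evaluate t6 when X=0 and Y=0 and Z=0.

t1 = 0 ⊕ 0 = 0
t2 = 0 ⊕ 0 = 0
t3 = 0 ∨ 0 = 0
t4 = 0 ⊕ 0 = 0
t5 = 0 ⊕ 0 = 0
t6 = 0 ∧ 0 = 0

0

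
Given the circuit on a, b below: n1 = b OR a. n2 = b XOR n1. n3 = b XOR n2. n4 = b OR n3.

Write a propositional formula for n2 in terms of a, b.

n1 = b OR a
n2 = b XOR n1 = b XOR (b OR a)

b XOR (b OR a)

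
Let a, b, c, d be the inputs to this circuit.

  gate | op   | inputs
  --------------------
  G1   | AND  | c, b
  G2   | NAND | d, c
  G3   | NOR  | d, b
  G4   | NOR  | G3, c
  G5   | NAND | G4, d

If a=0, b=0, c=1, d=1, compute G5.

G3 = 1 NOR 0 = 0
G4 = 0 NOR 1 = 0
G5 = 0 NAND 1 = 1

1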